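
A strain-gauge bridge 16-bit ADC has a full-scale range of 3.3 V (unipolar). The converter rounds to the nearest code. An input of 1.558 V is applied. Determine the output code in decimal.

With 65536 levels over 3.3 V, one step is 50.35 µV.
Input sits at 30940.936 steps above V_low.
round(30940.936) = 30941.

code 30941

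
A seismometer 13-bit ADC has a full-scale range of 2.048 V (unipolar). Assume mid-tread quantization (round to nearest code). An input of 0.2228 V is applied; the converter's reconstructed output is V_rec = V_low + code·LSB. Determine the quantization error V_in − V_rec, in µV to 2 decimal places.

One LSB is 2.048 V / 8192 = 250.00 µV.
Scaled input = 891.2000 LSBs, so code = 891.
Code 891 maps back to 0 + 891×0.00025 V = 0.22275 V.
Difference: 5e-05 V → 50.00 µV.

50.00 µV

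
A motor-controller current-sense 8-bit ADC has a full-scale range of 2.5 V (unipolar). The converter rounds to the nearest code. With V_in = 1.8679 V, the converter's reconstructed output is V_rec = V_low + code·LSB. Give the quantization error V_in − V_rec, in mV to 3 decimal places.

2.666 mV

LSB = 2.5/2^8 = 9.766 mV.
(1.8679 − 0)/0.00976562 = 191.2730; round gives code 191.
Code 191 maps back to 0 + 191×0.00976562 V = 1.8652344 V.
Error = 1.8679 − 1.8652344 = 0.00266563 V = 2.666 mV.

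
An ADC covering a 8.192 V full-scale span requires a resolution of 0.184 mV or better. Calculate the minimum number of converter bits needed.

16 bits

Number of steps required ≥ 8.192 V / 0.184 mV = 44521.74.
Need 2^N ≥ 44521.74; 2^15 = 32768, 2^16 = 65536.
Minimum N = 16.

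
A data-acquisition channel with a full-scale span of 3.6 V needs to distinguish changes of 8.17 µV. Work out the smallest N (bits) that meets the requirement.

19 bits

Number of steps required ≥ 3.6 V / 8.17 µV = 440636.47.
Need 2^N ≥ 440636.47; 2^18 = 262144, 2^19 = 524288.
Minimum N = 19.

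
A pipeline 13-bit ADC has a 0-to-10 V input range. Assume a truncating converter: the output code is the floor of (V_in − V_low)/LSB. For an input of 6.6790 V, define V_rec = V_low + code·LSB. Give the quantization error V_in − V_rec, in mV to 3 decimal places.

0.533 mV

LSB = 10/2^13 = 1.221 mV.
Scaled input = 5471.4368 LSBs, so code = 5471.
Code 5471 maps back to 0 + 5471×0.0012207 V = 6.6784668 V.
Error = 6.6790 − 6.6784668 = 0.000533203 V = 0.533 mV.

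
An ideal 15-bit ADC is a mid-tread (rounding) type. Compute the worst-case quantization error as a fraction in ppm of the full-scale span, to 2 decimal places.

15.26 ppm

Rounding → worst-case error = ½ LSB = V_FS/2^16, so 1e+06/65536 = 15.2588 ppm of full scale.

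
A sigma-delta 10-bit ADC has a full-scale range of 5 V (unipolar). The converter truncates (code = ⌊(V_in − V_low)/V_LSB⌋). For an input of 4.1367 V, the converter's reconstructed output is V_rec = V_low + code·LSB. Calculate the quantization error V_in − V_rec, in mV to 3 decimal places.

Step size: 5 V ÷ 2^10 = 4.883 mV.
(V_in − V_low)/LSB = (4.1367 − 0)/0.00488281 = 847.1962 → code 847 (floor).
Reconstructed: 4.1357422 V.
Error = 4.1367 − 4.1357422 = 0.000957813 V = 0.958 mV.

0.958 mV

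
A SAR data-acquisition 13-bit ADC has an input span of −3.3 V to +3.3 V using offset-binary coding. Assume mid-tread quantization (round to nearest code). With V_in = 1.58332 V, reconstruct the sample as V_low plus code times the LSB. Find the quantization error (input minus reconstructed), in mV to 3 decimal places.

0.190 mV

Step size: 6.6 V ÷ 2^13 = 0.806 mV.
(1.58332 − (−3.3))/0.000805664 = 6061.2360; round gives code 6061.
Code 6061 maps back to (−3.3) + 6061×0.000805664 V = 1.5831299 V.
Difference: 0.000190117 V → 0.190 mV.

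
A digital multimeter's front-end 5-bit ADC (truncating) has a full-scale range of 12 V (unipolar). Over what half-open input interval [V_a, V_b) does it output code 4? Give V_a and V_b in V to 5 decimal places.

[1.50000 V, 1.87500 V)

LSB = 12/2^5 = 375.000 mV.
V_a = V_low + 4·LSB = 1.5 V; V_b = V_low + 5·LSB = 1.875 V.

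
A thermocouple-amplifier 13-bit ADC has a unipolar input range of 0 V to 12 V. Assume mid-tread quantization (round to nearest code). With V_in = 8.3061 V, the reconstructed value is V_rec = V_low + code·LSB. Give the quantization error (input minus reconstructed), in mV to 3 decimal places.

0.436 mV

Step size: 12 V ÷ 2^13 = 1.465 mV.
(V_in − V_low)/LSB = (8.3061 − 0)/0.00146484 = 5670.2976 → code 5670 (round).
Code 5670 maps back to 0 + 5670×0.00146484 V = 8.3056641 V.
Difference: 0.000435938 V → 0.436 mV.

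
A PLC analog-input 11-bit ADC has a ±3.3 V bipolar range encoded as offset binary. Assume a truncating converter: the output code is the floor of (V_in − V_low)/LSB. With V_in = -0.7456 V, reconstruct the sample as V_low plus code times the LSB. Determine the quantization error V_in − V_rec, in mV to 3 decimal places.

One LSB is 6.6 V / 2048 = 3.223 mV.
Scaled input = 792.6381 LSBs, so code = 792.
Reconstructed: -0.74765625 V.
V_in − V_rec = 0.00205625 V = 2.056 mV.

2.056 mV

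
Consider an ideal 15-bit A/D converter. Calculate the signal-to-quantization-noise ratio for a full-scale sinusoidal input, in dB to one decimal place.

92.1 dB

SNR ≈ 6.02·N + 1.76 dB = 6.02·15 + 1.76 = 92.06 dB.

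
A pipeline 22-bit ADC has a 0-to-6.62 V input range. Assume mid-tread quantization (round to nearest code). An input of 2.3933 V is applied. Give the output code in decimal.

code 1516349

With 4194304 levels over 6.62 V, one step is 1.58 µV.
Input sits at 1516348.605 steps above V_low.
Round → code 1516349.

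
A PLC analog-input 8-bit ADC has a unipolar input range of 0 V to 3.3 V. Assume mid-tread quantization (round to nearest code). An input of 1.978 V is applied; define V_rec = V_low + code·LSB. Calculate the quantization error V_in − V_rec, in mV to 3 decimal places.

5.734 mV

Step size: 3.3 V ÷ 2^8 = 12.891 mV.
(1.978 − 0)/0.0128906 = 153.4448; round gives code 153.
V_rec = 0 + 153·0.0128906 = 1.9722656 V.
V_in − V_rec = 0.00573437 V = 5.734 mV.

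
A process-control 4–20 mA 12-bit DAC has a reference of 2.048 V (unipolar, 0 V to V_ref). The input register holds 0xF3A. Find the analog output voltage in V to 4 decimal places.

LSB = 2.048 V / 2^12 = 0.500 mV.
Code 0xF3A = 3898 decimal.
V_out = 0 + 3898 × 0.0005 V = 1.949 V.

1.9490 V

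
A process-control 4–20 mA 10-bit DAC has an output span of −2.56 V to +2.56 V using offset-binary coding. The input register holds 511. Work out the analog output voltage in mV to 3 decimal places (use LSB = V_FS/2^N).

LSB = 5.12 V / 2^10 = 5.000 mV.
V_out = (−2.56) + 511 × 0.005 V = -0.005 V.
= -5.000 mV.

-5.000 mV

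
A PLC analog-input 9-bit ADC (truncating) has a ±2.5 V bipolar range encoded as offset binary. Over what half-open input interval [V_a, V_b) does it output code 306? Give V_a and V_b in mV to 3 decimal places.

[488.281 mV, 498.047 mV)

LSB = 5/2^9 = 9.766 mV.
V_a = V_low + 306·LSB = 0.488281 V; V_b = V_low + 307·LSB = 0.498047 V.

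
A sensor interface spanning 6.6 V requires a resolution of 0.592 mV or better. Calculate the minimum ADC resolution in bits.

14 bits

Number of steps required ≥ 6.6 V / 0.592 mV = 11148.65.
Need 2^N ≥ 11148.65; 2^13 = 8192, 2^14 = 16384.
Minimum N = 14.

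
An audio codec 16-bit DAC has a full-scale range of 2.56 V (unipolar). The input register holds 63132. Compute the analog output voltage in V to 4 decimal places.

LSB = 2.56 V / 2^16 = 39.06 µV.
V_out = 0 + 63132 × 3.90625e-05 V = 2.46609 V.

2.4661 V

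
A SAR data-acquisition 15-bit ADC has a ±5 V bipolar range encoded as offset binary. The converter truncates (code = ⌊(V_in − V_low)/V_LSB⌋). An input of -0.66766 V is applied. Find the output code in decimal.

code 14196

LSB = 10 V / 32768 = 305.18 µV.
(-0.66766 − (−5)) / 0.000305176 = 14196.212 LSBs.
⌊·⌋(14196.212) = 14196.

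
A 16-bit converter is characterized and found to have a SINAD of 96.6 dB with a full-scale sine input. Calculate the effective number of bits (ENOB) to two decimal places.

ENOB = (SINAD − 1.76) / 6.02 = (96.6 − 1.76)/6.02 = 15.754.

15.75 bits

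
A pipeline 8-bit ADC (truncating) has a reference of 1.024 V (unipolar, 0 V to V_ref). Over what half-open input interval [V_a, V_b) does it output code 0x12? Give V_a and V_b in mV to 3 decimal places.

[72.000 mV, 76.000 mV)

LSB = 1.024/2^8 = 4.000 mV.
Code 0x12 = 18 decimal.
V_a = V_low + 18·LSB = 0.072 V; V_b = V_low + 19·LSB = 0.076 V.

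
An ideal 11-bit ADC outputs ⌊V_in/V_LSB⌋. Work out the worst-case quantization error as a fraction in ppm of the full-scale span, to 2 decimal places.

Truncating → worst-case error = 1 LSB = V_FS/2^11, so 1e+06/2048 = 488.281 ppm of full scale.

488.28 ppm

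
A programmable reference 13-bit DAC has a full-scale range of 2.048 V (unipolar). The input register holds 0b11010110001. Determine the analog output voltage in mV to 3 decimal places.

LSB = 2.048 V / 2^13 = 250.00 µV.
Code 0b11010110001 = 1713 decimal.
V_out = 0 + 1713 × 0.00025 V = 0.42825 V.
= 428.250 mV.

428.250 mV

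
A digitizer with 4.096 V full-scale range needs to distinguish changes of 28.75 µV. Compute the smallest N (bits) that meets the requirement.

Number of steps required ≥ 4.096 V / 28.75 µV = 142469.57.
Need 2^N ≥ 142469.57; 2^17 = 131072, 2^18 = 262144.
Minimum N = 18.

18 bits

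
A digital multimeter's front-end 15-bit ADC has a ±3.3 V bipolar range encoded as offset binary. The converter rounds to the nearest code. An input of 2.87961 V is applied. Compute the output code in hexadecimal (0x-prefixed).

Full-scale span = 6.6 V; LSB = 6.6/2^15 = 201.42 µV.
(2.87961 − (−3.3)) / 0.000201416 = 30680.827 LSBs.
Round → code 30681.
In hexadecimal (0x-prefixed): 0x77D9.

code 0x77D9 (decimal 30681)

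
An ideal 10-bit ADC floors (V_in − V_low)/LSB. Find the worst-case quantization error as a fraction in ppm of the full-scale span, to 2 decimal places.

Truncating → worst-case error = 1 LSB = V_FS/2^10, so 1e+06/1024 = 976.562 ppm of full scale.

976.56 ppm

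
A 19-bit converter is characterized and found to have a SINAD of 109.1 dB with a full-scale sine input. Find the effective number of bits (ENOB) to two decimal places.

ENOB = (SINAD − 1.76) / 6.02 = (109.1 − 1.76)/6.02 = 17.831.

17.83 bits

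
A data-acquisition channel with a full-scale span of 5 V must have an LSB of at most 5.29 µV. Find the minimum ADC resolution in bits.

Number of steps required ≥ 5 V / 5.29 µV = 945179.58.
Need 2^N ≥ 945179.58; 2^19 = 524288, 2^20 = 1048576.
Minimum N = 20.

20 bits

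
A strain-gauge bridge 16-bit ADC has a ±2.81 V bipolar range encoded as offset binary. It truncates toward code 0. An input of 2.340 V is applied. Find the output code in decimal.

code 60055

Full-scale span = 5.62 V; LSB = 5.62/2^16 = 85.75 µV.
Input sits at 60055.231 steps above V_low.
So the output code is 60055.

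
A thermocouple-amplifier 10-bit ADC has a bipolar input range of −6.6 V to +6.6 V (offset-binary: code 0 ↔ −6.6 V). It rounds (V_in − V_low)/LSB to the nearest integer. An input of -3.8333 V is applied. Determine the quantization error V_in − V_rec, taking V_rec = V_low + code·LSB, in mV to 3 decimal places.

-4.784 mV

One LSB is 13.2 V / 1024 = 12.891 mV.
(-3.8333 − (−6.6))/0.0128906 = 214.6288; round gives code 215.
V_rec = (−6.6) + 215·0.0128906 = -3.8285156 V.
Difference: -0.00478438 V → -4.784 mV.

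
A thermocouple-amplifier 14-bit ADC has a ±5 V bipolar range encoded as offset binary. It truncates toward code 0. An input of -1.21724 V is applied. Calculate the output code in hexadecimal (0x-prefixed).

code 0x1835 (decimal 6197)

Full-scale span = 10 V; LSB = 10/2^14 = 0.610 mV.
(-1.21724 − (−5)) / 0.000610352 = 6197.674 LSBs.
Floor → code 6197.
In hexadecimal (0x-prefixed): 0x1835.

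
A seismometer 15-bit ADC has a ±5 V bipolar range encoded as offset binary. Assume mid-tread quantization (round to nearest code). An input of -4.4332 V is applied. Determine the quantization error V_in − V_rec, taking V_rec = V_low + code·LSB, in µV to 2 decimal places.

88.57 µV

LSB = 10/2^15 = 305.18 µV.
(-4.4332 − (−5))/0.000305176 = 1857.2902; round gives code 1857.
Reconstructed: -4.4332886 V.
V_in − V_rec = 8.85742e-05 V = 88.57 µV.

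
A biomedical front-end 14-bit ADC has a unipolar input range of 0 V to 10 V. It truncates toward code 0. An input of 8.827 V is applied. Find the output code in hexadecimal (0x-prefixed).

Full-scale span = 10 V; LSB = 10/2^14 = 0.610 mV.
(8.827 − 0) / 0.000610352 = 14462.157 LSBs.
⌊·⌋(14462.157) = 14462.
In hexadecimal (0x-prefixed): 0x387E.

code 0x387E (decimal 14462)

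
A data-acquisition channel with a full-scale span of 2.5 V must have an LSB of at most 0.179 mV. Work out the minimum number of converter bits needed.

14 bits

Number of steps required ≥ 2.5 V / 0.179 mV = 13966.48.
Need 2^N ≥ 13966.48; 2^13 = 8192, 2^14 = 16384.
Minimum N = 14.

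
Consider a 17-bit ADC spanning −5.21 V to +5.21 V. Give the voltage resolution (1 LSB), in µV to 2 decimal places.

79.50 µV

Full-scale span = 10.42 V.
LSB = 10.42 / 2^17 = 10.42 / 131072 = 7.94983e-05 V = 79.50 µV.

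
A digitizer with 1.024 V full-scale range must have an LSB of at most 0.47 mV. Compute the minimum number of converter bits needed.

Number of steps required ≥ 1.024 V / 0.47 mV = 2178.72.
Need 2^N ≥ 2178.72; 2^11 = 2048, 2^12 = 4096.
Minimum N = 12.

12 bits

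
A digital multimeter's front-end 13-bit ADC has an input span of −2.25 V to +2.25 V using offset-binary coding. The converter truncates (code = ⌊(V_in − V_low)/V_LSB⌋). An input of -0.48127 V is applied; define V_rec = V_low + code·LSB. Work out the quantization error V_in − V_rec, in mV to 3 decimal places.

One LSB is 4.5 V / 8192 = 0.549 mV.
(-0.48127 − (−2.25))/0.000549316 = 3219.8747; ⌊·⌋ gives code 3219.
Reconstructed: -0.48175049 V.
V_in − V_rec = 0.000480488 V = 0.480 mV.

0.480 mV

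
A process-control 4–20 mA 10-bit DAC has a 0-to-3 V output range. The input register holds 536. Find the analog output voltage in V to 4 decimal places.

LSB = 3 V / 2^10 = 2.930 mV.
V_out = 0 + 536 × 0.00292969 V = 1.57031 V.

1.5703 V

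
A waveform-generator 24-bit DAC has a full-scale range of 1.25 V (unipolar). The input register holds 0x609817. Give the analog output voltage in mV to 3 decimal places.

471.651 mV

LSB = 1.25 V / 2^24 = 0.07 µV.
Code 0x609817 = 6330391 decimal.
V_out = 0 + 6330391 × 7.45058e-08 V = 0.471651 V.
= 471.651 mV.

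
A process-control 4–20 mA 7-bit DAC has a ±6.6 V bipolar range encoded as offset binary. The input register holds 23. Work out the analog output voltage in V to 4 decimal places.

-4.2281 V

LSB = 13.2 V / 2^7 = 103.125 mV.
V_out = (−6.6) + 23 × 0.103125 V = -4.22813 V.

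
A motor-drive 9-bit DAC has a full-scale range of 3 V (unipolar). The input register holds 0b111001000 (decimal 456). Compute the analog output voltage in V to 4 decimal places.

LSB = 3 V / 2^9 = 5.859 mV.
Code 0b111001000 = 456 decimal.
V_out = 0 + 456 × 0.00585938 V = 2.67188 V.

2.6719 V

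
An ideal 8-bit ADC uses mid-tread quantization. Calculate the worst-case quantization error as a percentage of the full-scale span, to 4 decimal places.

Rounding → worst-case error = ½ LSB = V_FS/2^9, so 100/512 = 0.195312 % of full scale.

0.1953 %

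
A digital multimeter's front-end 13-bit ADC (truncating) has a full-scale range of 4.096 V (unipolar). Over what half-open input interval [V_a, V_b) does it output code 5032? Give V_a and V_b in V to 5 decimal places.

[2.51600 V, 2.51650 V)

LSB = 4.096/2^13 = 0.500 mV.
V_a = V_low + 5032·LSB = 2.516 V; V_b = V_low + 5033·LSB = 2.5165 V.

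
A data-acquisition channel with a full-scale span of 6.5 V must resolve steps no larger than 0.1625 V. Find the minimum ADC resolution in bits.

6 bits

Number of steps required ≥ 6.5 V / 0.1625 V = 40.00.
Need 2^N ≥ 40.00; 2^5 = 32, 2^6 = 64.
Minimum N = 6.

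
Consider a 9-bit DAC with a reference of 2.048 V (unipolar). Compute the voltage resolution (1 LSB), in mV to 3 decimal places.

4.000 mV

Full-scale span = 2.048 V.
LSB = 2.048 / 2^9 = 2.048 / 512 = 0.004 V = 4.000 mV.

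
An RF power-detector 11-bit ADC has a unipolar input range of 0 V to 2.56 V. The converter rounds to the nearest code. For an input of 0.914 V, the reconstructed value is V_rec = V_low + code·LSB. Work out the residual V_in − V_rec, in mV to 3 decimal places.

0.250 mV

One LSB is 2.56 V / 2048 = 1.250 mV.
(V_in − V_low)/LSB = (0.914 − 0)/0.00125 = 731.2000 → code 731 (round).
V_rec = 0 + 731·0.00125 = 0.91375 V.
Difference: 0.00025 V → 0.250 mV.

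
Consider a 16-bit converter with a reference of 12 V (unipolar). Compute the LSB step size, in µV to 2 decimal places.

183.11 µV

Full-scale span = 12 V.
LSB = 12 / 2^16 = 12 / 65536 = 0.000183105 V = 183.11 µV.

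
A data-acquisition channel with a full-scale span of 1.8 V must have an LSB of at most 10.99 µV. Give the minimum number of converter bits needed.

Number of steps required ≥ 1.8 V / 10.99 µV = 163785.26.
Need 2^N ≥ 163785.26; 2^17 = 131072, 2^18 = 262144.
Minimum N = 18.

18 bits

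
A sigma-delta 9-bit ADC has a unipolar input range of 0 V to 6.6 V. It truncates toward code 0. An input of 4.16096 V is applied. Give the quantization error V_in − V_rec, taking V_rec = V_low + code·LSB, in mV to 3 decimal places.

One LSB is 6.6 V / 512 = 12.891 mV.
Scaled input = 322.7896 LSBs, so code = 322.
V_rec = 0 + 322·0.0128906 = 4.1507812 V.
Difference: 0.0101788 V → 10.179 mV.

10.179 mV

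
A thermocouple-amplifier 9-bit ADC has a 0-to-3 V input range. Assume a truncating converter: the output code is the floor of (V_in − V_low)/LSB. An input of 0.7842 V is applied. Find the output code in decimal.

With 512 levels over 3 V, one step is 5.859 mV.
(V_in − V_low)/LSB = (0.7842 − 0) / 0.00585938 = 133.837.
⌊·⌋(133.837) = 133.

code 133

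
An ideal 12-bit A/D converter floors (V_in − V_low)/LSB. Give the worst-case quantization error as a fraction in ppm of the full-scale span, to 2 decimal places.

244.14 ppm

Truncating → worst-case error = 1 LSB = V_FS/2^12, so 1e+06/4096 = 244.141 ppm of full scale.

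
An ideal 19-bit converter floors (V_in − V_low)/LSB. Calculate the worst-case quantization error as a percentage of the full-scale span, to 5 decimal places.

Truncating → worst-case error = 1 LSB = V_FS/2^19, so 100/524288 = 0.000190735 % of full scale.

0.00019 %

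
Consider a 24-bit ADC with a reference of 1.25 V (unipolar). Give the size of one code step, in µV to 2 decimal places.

Full-scale span = 1.25 V.
LSB = 1.25 / 2^24 = 1.25 / 16777216 = 7.45058e-08 V = 0.07 µV.

0.07 µV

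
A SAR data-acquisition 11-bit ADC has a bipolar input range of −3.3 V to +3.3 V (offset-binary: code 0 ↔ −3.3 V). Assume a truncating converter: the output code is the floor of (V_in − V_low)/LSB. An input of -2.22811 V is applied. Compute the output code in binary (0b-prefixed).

code 0b101001100 (decimal 332)

Full-scale span = 6.6 V; LSB = 6.6/2^11 = 3.223 mV.
(V_in − V_low)/LSB = (-2.22811 − (−3.3)) / 0.00322266 = 332.611.
Floor → code 332.
In binary (0b-prefixed): 0b101001100.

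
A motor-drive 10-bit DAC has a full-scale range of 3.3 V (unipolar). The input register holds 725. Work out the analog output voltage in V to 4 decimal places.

LSB = 3.3 V / 2^10 = 3.223 mV.
V_out = 0 + 725 × 0.00322266 V = 2.33643 V.

2.3364 V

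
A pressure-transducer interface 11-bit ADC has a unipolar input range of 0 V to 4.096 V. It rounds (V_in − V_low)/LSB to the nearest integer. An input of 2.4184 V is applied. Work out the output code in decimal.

code 1209

With 2048 levels over 4.096 V, one step is 2.000 mV.
(V_in − V_low)/LSB = (2.4184 − 0) / 0.002 = 1209.200.
round(1209.200) = 1209.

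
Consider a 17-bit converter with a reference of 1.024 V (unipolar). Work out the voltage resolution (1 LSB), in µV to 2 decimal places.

7.81 µV

Full-scale span = 1.024 V.
LSB = 1.024 / 2^17 = 1.024 / 131072 = 7.8125e-06 V = 7.81 µV.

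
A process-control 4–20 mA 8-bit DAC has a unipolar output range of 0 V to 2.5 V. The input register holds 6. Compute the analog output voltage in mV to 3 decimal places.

LSB = 2.5 V / 2^8 = 9.766 mV.
V_out = 0 + 6 × 0.00976562 V = 0.0585938 V.
= 58.594 mV.

58.594 mV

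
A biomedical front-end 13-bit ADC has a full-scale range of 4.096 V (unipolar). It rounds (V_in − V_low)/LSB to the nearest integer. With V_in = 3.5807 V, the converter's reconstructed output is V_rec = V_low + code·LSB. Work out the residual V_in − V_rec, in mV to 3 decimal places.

LSB = 4.096/2^13 = 0.500 mV.
(V_in − V_low)/LSB = (3.5807 − 0)/0.0005 = 7161.4000 → code 7161 (round).
Code 7161 maps back to 0 + 7161×0.0005 V = 3.5805 V.
V_in − V_rec = 0.0002 V = 0.200 mV.

0.200 mV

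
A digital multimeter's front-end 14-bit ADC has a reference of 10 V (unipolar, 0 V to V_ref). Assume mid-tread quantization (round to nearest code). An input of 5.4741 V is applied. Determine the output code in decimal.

Full-scale span = 10 V; LSB = 10/2^14 = 0.610 mV.
(V_in − V_low)/LSB = (5.4741 − 0) / 0.000610352 = 8968.765.
So the output code is 8969.

code 8969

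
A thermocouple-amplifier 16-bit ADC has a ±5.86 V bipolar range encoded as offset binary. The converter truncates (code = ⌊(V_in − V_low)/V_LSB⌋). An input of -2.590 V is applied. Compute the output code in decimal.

With 65536 levels over 11.72 V, one step is 178.83 µV.
(-2.590 − (−5.86)) / 0.000178833 = 18285.215 LSBs.
⌊·⌋(18285.215) = 18285.

code 18285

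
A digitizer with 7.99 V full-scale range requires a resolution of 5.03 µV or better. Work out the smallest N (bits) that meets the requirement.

Number of steps required ≥ 7.99 V / 5.03 µV = 1588469.18.
Need 2^N ≥ 1588469.18; 2^20 = 1048576, 2^21 = 2097152.
Minimum N = 21.

21 bits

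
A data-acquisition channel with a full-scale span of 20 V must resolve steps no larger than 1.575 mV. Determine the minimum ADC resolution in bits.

14 bits

Number of steps required ≥ 20 V / 1.575 mV = 12698.41.
Need 2^N ≥ 12698.41; 2^13 = 8192, 2^14 = 16384.
Minimum N = 14.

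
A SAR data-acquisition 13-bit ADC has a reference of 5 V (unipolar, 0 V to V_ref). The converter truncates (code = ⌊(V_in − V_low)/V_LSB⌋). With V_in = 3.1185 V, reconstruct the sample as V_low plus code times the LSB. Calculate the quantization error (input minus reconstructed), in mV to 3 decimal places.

0.214 mV

LSB = 5/2^13 = 0.610 mV.
(3.1185 − 0)/0.000610352 = 5109.3504; ⌊·⌋ gives code 5109.
V_rec = 0 + 5109·0.000610352 = 3.1182861 V.
V_in − V_rec = 0.000213867 V = 0.214 mV.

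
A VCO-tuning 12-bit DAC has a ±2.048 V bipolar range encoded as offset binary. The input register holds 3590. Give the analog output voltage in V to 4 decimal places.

1.5420 V

LSB = 4.096 V / 2^12 = 1.000 mV.
V_out = (−2.048) + 3590 × 0.001 V = 1.542 V.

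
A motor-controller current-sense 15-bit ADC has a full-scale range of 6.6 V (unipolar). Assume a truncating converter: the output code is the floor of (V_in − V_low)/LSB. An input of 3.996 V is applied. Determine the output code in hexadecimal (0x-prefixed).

Full-scale span = 6.6 V; LSB = 6.6/2^15 = 201.42 µV.
(V_in − V_low)/LSB = (3.996 − 0) / 0.000201416 = 19839.535.
Floor → code 19839.
In hexadecimal (0x-prefixed): 0x4D7F.

code 0x4D7F (decimal 19839)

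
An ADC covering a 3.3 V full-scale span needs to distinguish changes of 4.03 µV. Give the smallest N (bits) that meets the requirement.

Number of steps required ≥ 3.3 V / 4.03 µV = 818858.56.
Need 2^N ≥ 818858.56; 2^19 = 524288, 2^20 = 1048576.
Minimum N = 20.

20 bits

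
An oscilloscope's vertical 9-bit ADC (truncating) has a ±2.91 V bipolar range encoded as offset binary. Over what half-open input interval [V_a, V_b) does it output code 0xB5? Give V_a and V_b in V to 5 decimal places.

[-0.85254 V, -0.84117 V)

LSB = 5.82/2^9 = 11.367 mV.
Code 0xB5 = 181 decimal.
V_a = V_low + 181·LSB = -0.852539 V; V_b = V_low + 182·LSB = -0.841172 V.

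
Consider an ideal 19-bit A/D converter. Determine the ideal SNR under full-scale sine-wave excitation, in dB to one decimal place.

SNR ≈ 6.02·N + 1.76 dB = 6.02·19 + 1.76 = 116.14 dB.

116.1 dB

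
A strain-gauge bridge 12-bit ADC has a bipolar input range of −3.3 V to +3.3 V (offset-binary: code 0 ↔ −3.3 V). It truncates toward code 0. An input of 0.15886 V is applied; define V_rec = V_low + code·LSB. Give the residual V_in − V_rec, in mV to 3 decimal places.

One LSB is 6.6 V / 4096 = 1.611 mV.
Scaled input = 2146.5895 LSBs, so code = 2146.
V_rec = (−3.3) + 2146·0.00161133 = 0.15791016 V.
Difference: 0.000949844 V → 0.950 mV.

0.950 mV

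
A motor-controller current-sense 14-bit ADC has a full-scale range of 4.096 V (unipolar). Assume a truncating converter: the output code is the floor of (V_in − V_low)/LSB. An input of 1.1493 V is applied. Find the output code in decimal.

With 16384 levels over 4.096 V, one step is 250.00 µV.
Input sits at 4597.200 steps above V_low.
So the output code is 4597.

code 4597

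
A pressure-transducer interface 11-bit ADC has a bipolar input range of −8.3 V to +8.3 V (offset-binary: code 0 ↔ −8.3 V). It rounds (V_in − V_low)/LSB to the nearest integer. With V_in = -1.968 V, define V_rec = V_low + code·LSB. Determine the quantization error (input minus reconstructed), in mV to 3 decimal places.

1.629 mV

Step size: 16.6 V ÷ 2^11 = 8.105 mV.
(-1.968 − (−8.3))/0.00810547 = 781.2010; round gives code 781.
Code 781 maps back to (−8.3) + 781×0.00810547 V = -1.9696289 V.
Error = -1.968 − (−1.9696289) = 0.00162891 V = 1.629 mV.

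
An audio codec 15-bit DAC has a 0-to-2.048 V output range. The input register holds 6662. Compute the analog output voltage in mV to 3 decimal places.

416.375 mV

LSB = 2.048 V / 2^15 = 62.50 µV.
V_out = 0 + 6662 × 6.25e-05 V = 0.416375 V.
= 416.375 mV.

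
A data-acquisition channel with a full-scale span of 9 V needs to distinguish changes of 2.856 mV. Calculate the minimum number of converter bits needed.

12 bits

Number of steps required ≥ 9 V / 2.856 mV = 3151.26.
Need 2^N ≥ 3151.26; 2^11 = 2048, 2^12 = 4096.
Minimum N = 12.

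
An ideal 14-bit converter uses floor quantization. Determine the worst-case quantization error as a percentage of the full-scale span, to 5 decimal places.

Truncating → worst-case error = 1 LSB = V_FS/2^14, so 100/16384 = 0.00610352 % of full scale.

0.00610 %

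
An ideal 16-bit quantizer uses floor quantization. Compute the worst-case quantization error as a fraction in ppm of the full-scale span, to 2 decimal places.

Truncating → worst-case error = 1 LSB = V_FS/2^16, so 1e+06/65536 = 15.2588 ppm of full scale.

15.26 ppm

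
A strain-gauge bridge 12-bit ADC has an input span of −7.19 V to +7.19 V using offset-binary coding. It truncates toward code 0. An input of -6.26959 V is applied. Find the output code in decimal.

LSB = 14.38 V / 4096 = 3.511 mV.
(V_in − V_low)/LSB = (-6.26959 − (−7.19)) / 0.00351074 = 262.170.
So the output code is 262.

code 262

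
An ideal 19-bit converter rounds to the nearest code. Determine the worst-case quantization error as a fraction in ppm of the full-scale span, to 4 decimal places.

Rounding → worst-case error = ½ LSB = V_FS/2^20, so 1e+06/1048576 = 0.953674 ppm of full scale.

0.9537 ppm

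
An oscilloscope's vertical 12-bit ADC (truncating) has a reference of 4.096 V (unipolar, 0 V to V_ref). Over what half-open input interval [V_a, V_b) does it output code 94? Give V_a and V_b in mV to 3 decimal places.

[94.000 mV, 95.000 mV)

LSB = 4.096/2^12 = 1.000 mV.
V_a = V_low + 94·LSB = 0.094 V; V_b = V_low + 95·LSB = 0.095 V.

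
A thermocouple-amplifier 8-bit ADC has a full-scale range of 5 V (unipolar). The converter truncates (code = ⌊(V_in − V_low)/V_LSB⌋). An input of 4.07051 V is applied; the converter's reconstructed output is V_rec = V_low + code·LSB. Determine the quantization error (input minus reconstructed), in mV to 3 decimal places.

8.010 mV

One LSB is 5 V / 256 = 19.531 mV.
(4.07051 − 0)/0.0195312 = 208.4101; ⌊·⌋ gives code 208.
Reconstructed: 4.0625 V.
Difference: 0.00801 V → 8.010 mV.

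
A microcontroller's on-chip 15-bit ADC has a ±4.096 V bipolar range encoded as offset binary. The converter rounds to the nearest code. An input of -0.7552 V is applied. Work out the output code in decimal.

LSB = 8.192 V / 32768 = 250.00 µV.
(-0.7552 − (−4.096)) / 0.00025 = 13363.200 LSBs.
round(13363.200) = 13363.

code 13363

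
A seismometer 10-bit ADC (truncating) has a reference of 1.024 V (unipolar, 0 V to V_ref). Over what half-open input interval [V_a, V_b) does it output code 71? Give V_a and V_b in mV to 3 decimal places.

LSB = 1.024/2^10 = 1.000 mV.
V_a = V_low + 71·LSB = 0.071 V; V_b = V_low + 72·LSB = 0.072 V.

[71.000 mV, 72.000 mV)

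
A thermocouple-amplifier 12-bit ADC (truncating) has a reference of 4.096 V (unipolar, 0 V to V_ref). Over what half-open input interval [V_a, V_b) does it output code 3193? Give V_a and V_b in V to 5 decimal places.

[3.19300 V, 3.19400 V)

LSB = 4.096/2^12 = 1.000 mV.
V_a = V_low + 3193·LSB = 3.193 V; V_b = V_low + 3194·LSB = 3.194 V.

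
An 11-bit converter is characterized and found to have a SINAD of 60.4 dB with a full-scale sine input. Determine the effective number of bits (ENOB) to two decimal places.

ENOB = (SINAD − 1.76) / 6.02 = (60.4 − 1.76)/6.02 = 9.741.

9.74 bits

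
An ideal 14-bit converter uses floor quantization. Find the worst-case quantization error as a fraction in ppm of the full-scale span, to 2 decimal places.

Truncating → worst-case error = 1 LSB = V_FS/2^14, so 1e+06/16384 = 61.0352 ppm of full scale.

61.04 ppm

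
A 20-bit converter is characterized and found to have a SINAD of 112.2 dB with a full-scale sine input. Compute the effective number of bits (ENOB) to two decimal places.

ENOB = (SINAD − 1.76) / 6.02 = (112.2 − 1.76)/6.02 = 18.346.

18.35 bits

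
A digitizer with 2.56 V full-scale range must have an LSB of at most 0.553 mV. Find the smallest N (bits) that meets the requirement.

Number of steps required ≥ 2.56 V / 0.553 mV = 4629.29.
Need 2^N ≥ 4629.29; 2^12 = 4096, 2^13 = 8192.
Minimum N = 13.

13 bits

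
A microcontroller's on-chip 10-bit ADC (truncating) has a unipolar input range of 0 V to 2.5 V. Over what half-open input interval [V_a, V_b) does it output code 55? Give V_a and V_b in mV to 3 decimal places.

LSB = 2.5/2^10 = 2.441 mV.
V_a = V_low + 55·LSB = 0.134277 V; V_b = V_low + 56·LSB = 0.136719 V.

[134.277 mV, 136.719 mV)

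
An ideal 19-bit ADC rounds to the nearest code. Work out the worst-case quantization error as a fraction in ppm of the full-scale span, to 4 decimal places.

0.9537 ppm

Rounding → worst-case error = ½ LSB = V_FS/2^20, so 1e+06/1048576 = 0.953674 ppm of full scale.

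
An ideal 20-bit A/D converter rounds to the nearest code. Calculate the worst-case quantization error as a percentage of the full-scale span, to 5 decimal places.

0.00005 %

Rounding → worst-case error = ½ LSB = V_FS/2^21, so 100/2097152 = 4.76837e-05 % of full scale.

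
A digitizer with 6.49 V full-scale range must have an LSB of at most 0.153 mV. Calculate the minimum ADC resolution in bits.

Number of steps required ≥ 6.49 V / 0.153 mV = 42418.30.
Need 2^N ≥ 42418.30; 2^15 = 32768, 2^16 = 65536.
Minimum N = 16.

16 bits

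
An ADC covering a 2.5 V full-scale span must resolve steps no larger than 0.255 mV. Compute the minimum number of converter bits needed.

Number of steps required ≥ 2.5 V / 0.255 mV = 9803.92.
Need 2^N ≥ 9803.92; 2^13 = 8192, 2^14 = 16384.
Minimum N = 14.

14 bits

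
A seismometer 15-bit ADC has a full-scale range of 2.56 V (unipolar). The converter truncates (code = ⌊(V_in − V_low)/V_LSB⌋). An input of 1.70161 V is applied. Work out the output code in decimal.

code 21780

With 32768 levels over 2.56 V, one step is 78.12 µV.
Input sits at 21780.608 steps above V_low.
⌊·⌋(21780.608) = 21780.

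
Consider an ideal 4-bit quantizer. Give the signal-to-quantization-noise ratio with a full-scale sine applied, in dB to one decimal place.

SNR ≈ 6.02·N + 1.76 dB = 6.02·4 + 1.76 = 25.84 dB.

25.8 dB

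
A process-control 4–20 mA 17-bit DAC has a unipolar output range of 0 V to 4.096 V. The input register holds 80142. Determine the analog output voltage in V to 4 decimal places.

2.5044 V

LSB = 4.096 V / 2^17 = 31.25 µV.
V_out = 0 + 80142 × 3.125e-05 V = 2.50444 V.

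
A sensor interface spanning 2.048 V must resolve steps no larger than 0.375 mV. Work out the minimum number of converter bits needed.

13 bits

Number of steps required ≥ 2.048 V / 0.375 mV = 5461.33.
Need 2^N ≥ 5461.33; 2^12 = 4096, 2^13 = 8192.
Minimum N = 13.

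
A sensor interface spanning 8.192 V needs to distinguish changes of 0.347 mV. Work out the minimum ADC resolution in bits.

15 bits

Number of steps required ≥ 8.192 V / 0.347 mV = 23608.07.
Need 2^N ≥ 23608.07; 2^14 = 16384, 2^15 = 32768.
Minimum N = 15.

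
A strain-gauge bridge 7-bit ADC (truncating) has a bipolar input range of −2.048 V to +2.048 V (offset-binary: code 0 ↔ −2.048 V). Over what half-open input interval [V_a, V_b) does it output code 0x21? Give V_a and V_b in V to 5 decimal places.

LSB = 4.096/2^7 = 32.000 mV.
Code 0x21 = 33 decimal.
V_a = V_low + 33·LSB = -0.992 V; V_b = V_low + 34·LSB = -0.96 V.

[-0.99200 V, -0.96000 V)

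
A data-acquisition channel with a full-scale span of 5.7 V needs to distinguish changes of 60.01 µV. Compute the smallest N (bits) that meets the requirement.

Number of steps required ≥ 5.7 V / 60.01 µV = 94984.17.
Need 2^N ≥ 94984.17; 2^16 = 65536, 2^17 = 131072.
Minimum N = 17.

17 bits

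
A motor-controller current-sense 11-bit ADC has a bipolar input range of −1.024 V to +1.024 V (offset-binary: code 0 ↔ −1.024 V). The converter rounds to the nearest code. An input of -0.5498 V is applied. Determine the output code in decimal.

Full-scale span = 2.048 V; LSB = 2.048/2^11 = 1.000 mV.
Input sits at 474.200 steps above V_low.
So the output code is 474.

code 474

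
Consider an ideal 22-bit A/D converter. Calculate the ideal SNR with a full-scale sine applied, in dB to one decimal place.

SNR ≈ 6.02·N + 1.76 dB = 6.02·22 + 1.76 = 134.20 dB.

134.2 dB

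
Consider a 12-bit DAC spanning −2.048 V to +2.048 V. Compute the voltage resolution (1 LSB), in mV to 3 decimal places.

Full-scale span = 4.096 V.
LSB = 4.096 / 2^12 = 4.096 / 4096 = 0.001 V = 1.000 mV.

1.000 mV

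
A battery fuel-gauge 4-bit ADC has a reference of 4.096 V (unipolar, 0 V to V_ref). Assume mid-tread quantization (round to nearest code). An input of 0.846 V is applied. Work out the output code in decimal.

code 3

LSB = 4.096 V / 16 = 256.000 mV.
(0.846 − 0) / 0.256 = 3.305 LSBs.
So the output code is 3.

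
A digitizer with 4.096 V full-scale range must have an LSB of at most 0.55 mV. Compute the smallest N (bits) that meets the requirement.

Number of steps required ≥ 4.096 V / 0.55 mV = 7447.27.
Need 2^N ≥ 7447.27; 2^12 = 4096, 2^13 = 8192.
Minimum N = 13.

13 bits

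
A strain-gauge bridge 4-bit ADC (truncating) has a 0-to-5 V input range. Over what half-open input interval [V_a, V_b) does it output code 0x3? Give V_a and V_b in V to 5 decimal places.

[0.93750 V, 1.25000 V)

LSB = 5/2^4 = 312.500 mV.
Code 0x3 = 3 decimal.
V_a = V_low + 3·LSB = 0.9375 V; V_b = V_low + 4·LSB = 1.25 V.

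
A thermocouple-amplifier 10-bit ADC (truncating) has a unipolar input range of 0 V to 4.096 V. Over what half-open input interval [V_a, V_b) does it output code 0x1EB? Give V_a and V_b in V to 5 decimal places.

LSB = 4.096/2^10 = 4.000 mV.
Code 0x1EB = 491 decimal.
V_a = V_low + 491·LSB = 1.964 V; V_b = V_low + 492·LSB = 1.968 V.

[1.96400 V, 1.96800 V)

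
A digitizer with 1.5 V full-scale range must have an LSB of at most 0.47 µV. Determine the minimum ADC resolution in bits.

Number of steps required ≥ 1.5 V / 0.47 µV = 3191489.36.
Need 2^N ≥ 3191489.36; 2^21 = 2097152, 2^22 = 4194304.
Minimum N = 22.

22 bits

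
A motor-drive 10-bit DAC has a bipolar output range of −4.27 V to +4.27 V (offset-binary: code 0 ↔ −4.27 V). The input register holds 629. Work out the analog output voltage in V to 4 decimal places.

0.9758 V

LSB = 8.54 V / 2^10 = 8.340 mV.
V_out = (−4.27) + 629 × 0.00833984 V = 0.975762 V.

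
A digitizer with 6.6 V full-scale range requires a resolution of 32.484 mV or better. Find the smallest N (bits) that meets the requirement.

Number of steps required ≥ 6.6 V / 32.484 mV = 203.18.
Need 2^N ≥ 203.18; 2^7 = 128, 2^8 = 256.
Minimum N = 8.

8 bits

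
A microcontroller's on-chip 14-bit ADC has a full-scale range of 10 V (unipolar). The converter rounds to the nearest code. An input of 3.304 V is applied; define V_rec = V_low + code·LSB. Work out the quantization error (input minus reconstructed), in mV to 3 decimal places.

0.167 mV

Step size: 10 V ÷ 2^14 = 0.610 mV.
(3.304 − 0)/0.000610352 = 5413.2736; round gives code 5413.
V_rec = 0 + 5413·0.000610352 = 3.303833 V.
V_in − V_rec = 0.000166992 V = 0.167 mV.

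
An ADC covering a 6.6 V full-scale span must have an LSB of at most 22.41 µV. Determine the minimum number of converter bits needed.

Number of steps required ≥ 6.6 V / 22.41 µV = 294511.38.
Need 2^N ≥ 294511.38; 2^18 = 262144, 2^19 = 524288.
Minimum N = 19.

19 bits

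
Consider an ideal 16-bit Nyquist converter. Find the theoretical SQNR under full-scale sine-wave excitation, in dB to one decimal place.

98.1 dB

SNR ≈ 6.02·N + 1.76 dB = 6.02·16 + 1.76 = 98.08 dB.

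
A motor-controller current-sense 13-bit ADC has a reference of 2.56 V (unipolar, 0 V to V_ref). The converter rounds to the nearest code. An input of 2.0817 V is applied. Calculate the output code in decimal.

With 8192 levels over 2.56 V, one step is 312.50 µV.
(2.0817 − 0) / 0.0003125 = 6661.440 LSBs.
So the output code is 6661.

code 6661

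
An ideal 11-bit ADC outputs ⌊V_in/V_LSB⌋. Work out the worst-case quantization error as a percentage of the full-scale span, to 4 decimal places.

Truncating → worst-case error = 1 LSB = V_FS/2^11, so 100/2048 = 0.0488281 % of full scale.

0.0488 %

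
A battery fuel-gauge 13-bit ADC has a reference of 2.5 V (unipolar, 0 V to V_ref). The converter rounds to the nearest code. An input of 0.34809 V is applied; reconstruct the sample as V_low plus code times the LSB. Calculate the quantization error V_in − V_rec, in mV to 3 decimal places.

Step size: 2.5 V ÷ 2^13 = 305.18 µV.
(V_in − V_low)/LSB = (0.34809 − 0)/0.000305176 = 1140.6213 → code 1141 (round).
Code 1141 maps back to 0 + 1141×0.000305176 V = 0.34820557 V.
Difference: -0.000115566 V → -0.116 mV.

-0.116 mV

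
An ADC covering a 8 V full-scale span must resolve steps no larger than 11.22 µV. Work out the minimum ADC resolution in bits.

Number of steps required ≥ 8 V / 11.22 µV = 713012.48.
Need 2^N ≥ 713012.48; 2^19 = 524288, 2^20 = 1048576.
Minimum N = 20.

20 bits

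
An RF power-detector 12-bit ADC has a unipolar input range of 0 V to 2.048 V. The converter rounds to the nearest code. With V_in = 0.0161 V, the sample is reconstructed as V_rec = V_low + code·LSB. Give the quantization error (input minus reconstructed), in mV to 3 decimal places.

0.100 mV

One LSB is 2.048 V / 4096 = 0.500 mV.
(0.0161 − 0)/0.0005 = 32.2000; round gives code 32.
Code 32 maps back to 0 + 32×0.0005 V = 0.016 V.
V_in − V_rec = 0.0001 V = 0.100 mV.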